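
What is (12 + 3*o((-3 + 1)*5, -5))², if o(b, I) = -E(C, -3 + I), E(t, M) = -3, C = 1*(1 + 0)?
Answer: 441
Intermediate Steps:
C = 1 (C = 1*1 = 1)
o(b, I) = 3 (o(b, I) = -1*(-3) = 3)
(12 + 3*o((-3 + 1)*5, -5))² = (12 + 3*3)² = (12 + 9)² = 21² = 441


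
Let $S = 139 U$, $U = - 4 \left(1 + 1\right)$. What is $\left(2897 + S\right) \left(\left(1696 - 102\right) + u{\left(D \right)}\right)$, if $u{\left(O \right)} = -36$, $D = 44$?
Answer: $2781030$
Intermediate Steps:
$U = -8$ ($U = \left(-4\right) 2 = -8$)
$S = -1112$ ($S = 139 \left(-8\right) = -1112$)
$\left(2897 + S\right) \left(\left(1696 - 102\right) + u{\left(D \right)}\right) = \left(2897 - 1112\right) \left(\left(1696 - 102\right) - 36\right) = 1785 \left(1594 - 36\right) = 1785 \cdot 1558 = 2781030$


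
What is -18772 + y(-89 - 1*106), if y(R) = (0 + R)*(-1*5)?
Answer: -17797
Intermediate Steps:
y(R) = -5*R (y(R) = R*(-5) = -5*R)
-18772 + y(-89 - 1*106) = -18772 - 5*(-89 - 1*106) = -18772 - 5*(-89 - 106) = -18772 - 5*(-195) = -18772 + 975 = -17797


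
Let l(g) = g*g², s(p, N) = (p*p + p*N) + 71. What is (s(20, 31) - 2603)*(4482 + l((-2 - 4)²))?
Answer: -77320656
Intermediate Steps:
s(p, N) = 71 + p² + N*p (s(p, N) = (p² + N*p) + 71 = 71 + p² + N*p)
l(g) = g³
(s(20, 31) - 2603)*(4482 + l((-2 - 4)²)) = ((71 + 20² + 31*20) - 2603)*(4482 + ((-2 - 4)²)³) = ((71 + 400 + 620) - 2603)*(4482 + ((-6)²)³) = (1091 - 2603)*(4482 + 36³) = -1512*(4482 + 46656) = -1512*51138 = -77320656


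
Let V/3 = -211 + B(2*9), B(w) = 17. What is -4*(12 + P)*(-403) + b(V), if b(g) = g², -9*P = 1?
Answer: 3221000/9 ≈ 3.5789e+5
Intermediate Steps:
P = -⅑ (P = -⅑*1 = -⅑ ≈ -0.11111)
V = -582 (V = 3*(-211 + 17) = 3*(-194) = -582)
-4*(12 + P)*(-403) + b(V) = -4*(12 - ⅑)*(-403) + (-582)² = -4*107/9*(-403) + 338724 = -428/9*(-403) + 338724 = 172484/9 + 338724 = 3221000/9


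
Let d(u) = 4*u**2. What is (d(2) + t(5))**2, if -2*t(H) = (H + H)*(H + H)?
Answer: 1156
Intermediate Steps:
t(H) = -2*H**2 (t(H) = -(H + H)*(H + H)/2 = -2*H*2*H/2 = -2*H**2)
(d(2) + t(5))**2 = (4*2**2 - 2*5**2)**2 = (4*4 - 2*25)**2 = (16 - 50)**2 = (-34)**2 = 1156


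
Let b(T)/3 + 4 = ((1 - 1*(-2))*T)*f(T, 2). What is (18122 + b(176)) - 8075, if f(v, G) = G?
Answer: 13203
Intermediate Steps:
b(T) = -12 + 18*T (b(T) = -12 + 3*(((1 - 1*(-2))*T)*2) = -12 + 3*(((1 + 2)*T)*2) = -12 + 3*((3*T)*2) = -12 + 3*(6*T) = -12 + 18*T)
(18122 + b(176)) - 8075 = (18122 + (-12 + 18*176)) - 8075 = (18122 + (-12 + 3168)) - 8075 = (18122 + 3156) - 8075 = 21278 - 8075 = 13203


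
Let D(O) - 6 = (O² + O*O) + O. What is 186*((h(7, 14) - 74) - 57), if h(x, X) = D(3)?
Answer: -19344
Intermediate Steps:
D(O) = 6 + O + 2*O² (D(O) = 6 + ((O² + O*O) + O) = 6 + ((O² + O²) + O) = 6 + (2*O² + O) = 6 + (O + 2*O²) = 6 + O + 2*O²)
h(x, X) = 27 (h(x, X) = 6 + 3 + 2*3² = 6 + 3 + 2*9 = 6 + 3 + 18 = 27)
186*((h(7, 14) - 74) - 57) = 186*((27 - 74) - 57) = 186*(-47 - 57) = 186*(-104) = -19344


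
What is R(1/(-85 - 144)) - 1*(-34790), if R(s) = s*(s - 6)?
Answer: 1824423765/52441 ≈ 34790.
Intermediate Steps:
R(s) = s*(-6 + s)
R(1/(-85 - 144)) - 1*(-34790) = (-6 + 1/(-85 - 144))/(-85 - 144) - 1*(-34790) = (-6 + 1/(-229))/(-229) + 34790 = -(-6 - 1/229)/229 + 34790 = -1/229*(-1375/229) + 34790 = 1375/52441 + 34790 = 1824423765/52441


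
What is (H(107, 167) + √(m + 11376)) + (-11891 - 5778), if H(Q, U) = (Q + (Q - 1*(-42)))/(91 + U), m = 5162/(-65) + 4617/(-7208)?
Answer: -2279173/129 + √619895967966470/234260 ≈ -17562.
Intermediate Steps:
m = -37507801/468520 (m = 5162*(-1/65) + 4617*(-1/7208) = -5162/65 - 4617/7208 = -37507801/468520 ≈ -80.056)
H(Q, U) = (42 + 2*Q)/(91 + U) (H(Q, U) = (Q + (Q + 42))/(91 + U) = (Q + (42 + Q))/(91 + U) = (42 + 2*Q)/(91 + U))
(H(107, 167) + √(m + 11376)) + (-11891 - 5778) = (2*(21 + 107)/(91 + 167) + √(-37507801/468520 + 11376)) + (-11891 - 5778) = (2*128/258 + √(5292375719/468520)) - 17669 = (2*(1/258)*128 + √619895967966470/234260) - 17669 = (128/129 + √619895967966470/234260) - 17669 = -2279173/129 + √619895967966470/234260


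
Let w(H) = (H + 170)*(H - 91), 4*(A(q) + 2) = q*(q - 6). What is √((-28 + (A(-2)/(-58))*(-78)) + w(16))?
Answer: 2*I*√2938309/29 ≈ 118.22*I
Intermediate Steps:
A(q) = -2 + q*(-6 + q)/4 (A(q) = -2 + (q*(q - 6))/4 = -2 + (q*(-6 + q))/4 = -2 + q*(-6 + q)/4)
w(H) = (-91 + H)*(170 + H) (w(H) = (170 + H)*(-91 + H) = (-91 + H)*(170 + H))
√((-28 + (A(-2)/(-58))*(-78)) + w(16)) = √((-28 + ((-2 - 3/2*(-2) + (¼)*(-2)²)/(-58))*(-78)) + (-15470 + 16² + 79*16)) = √((-28 + ((-2 + 3 + (¼)*4)*(-1/58))*(-78)) + (-15470 + 256 + 1264)) = √((-28 + ((-2 + 3 + 1)*(-1/58))*(-78)) - 13950) = √((-28 + (2*(-1/58))*(-78)) - 13950) = √((-28 - 1/29*(-78)) - 13950) = √((-28 + 78/29) - 13950) = √(-734/29 - 13950) = √(-405284/29) = 2*I*√2938309/29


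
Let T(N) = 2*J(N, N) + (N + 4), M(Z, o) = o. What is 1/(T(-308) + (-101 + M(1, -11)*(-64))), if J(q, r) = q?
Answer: -1/317 ≈ -0.0031546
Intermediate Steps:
T(N) = 4 + 3*N (T(N) = 2*N + (N + 4) = 2*N + (4 + N) = 4 + 3*N)
1/(T(-308) + (-101 + M(1, -11)*(-64))) = 1/((4 + 3*(-308)) + (-101 - 11*(-64))) = 1/((4 - 924) + (-101 + 704)) = 1/(-920 + 603) = 1/(-317) = -1/317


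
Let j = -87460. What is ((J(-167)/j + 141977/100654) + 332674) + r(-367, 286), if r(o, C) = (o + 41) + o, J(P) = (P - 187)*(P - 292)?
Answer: 365311352068077/1100399855 ≈ 3.3198e+5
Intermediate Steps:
J(P) = (-292 + P)*(-187 + P) (J(P) = (-187 + P)*(-292 + P) = (-292 + P)*(-187 + P))
r(o, C) = 41 + 2*o (r(o, C) = (41 + o) + o = 41 + 2*o)
((J(-167)/j + 141977/100654) + 332674) + r(-367, 286) = (((54604 + (-167)**2 - 479*(-167))/(-87460) + 141977/100654) + 332674) + (41 + 2*(-367)) = (((54604 + 27889 + 79993)*(-1/87460) + 141977*(1/100654)) + 332674) + (41 - 734) = ((162486*(-1/87460) + 141977/100654) + 332674) - 693 = ((-81243/43730 + 141977/100654) + 332674) - 693 = (-492194678/1100399855 + 332674) - 693 = 366073929167592/1100399855 - 693 = 365311352068077/1100399855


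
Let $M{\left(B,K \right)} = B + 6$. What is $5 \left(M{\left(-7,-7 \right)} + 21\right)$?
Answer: $100$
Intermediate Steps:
$M{\left(B,K \right)} = 6 + B$
$5 \left(M{\left(-7,-7 \right)} + 21\right) = 5 \left(\left(6 - 7\right) + 21\right) = 5 \left(-1 + 21\right) = 5 \cdot 20 = 100$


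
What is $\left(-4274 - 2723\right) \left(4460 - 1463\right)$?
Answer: $-20970009$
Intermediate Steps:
$\left(-4274 - 2723\right) \left(4460 - 1463\right) = \left(-6997\right) 2997 = -20970009$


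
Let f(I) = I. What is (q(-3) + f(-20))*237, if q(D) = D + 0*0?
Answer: -5451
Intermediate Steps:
q(D) = D (q(D) = D + 0 = D)
(q(-3) + f(-20))*237 = (-3 - 20)*237 = -23*237 = -5451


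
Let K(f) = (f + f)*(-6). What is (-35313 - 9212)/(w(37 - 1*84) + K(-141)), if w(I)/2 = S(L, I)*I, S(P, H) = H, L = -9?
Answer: -685/94 ≈ -7.2872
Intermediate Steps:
K(f) = -12*f (K(f) = (2*f)*(-6) = -12*f)
w(I) = 2*I² (w(I) = 2*(I*I) = 2*I²)
(-35313 - 9212)/(w(37 - 1*84) + K(-141)) = (-35313 - 9212)/(2*(37 - 1*84)² - 12*(-141)) = -44525/(2*(37 - 84)² + 1692) = -44525/(2*(-47)² + 1692) = -44525/(2*2209 + 1692) = -44525/(4418 + 1692) = -44525/6110 = -44525*1/6110 = -685/94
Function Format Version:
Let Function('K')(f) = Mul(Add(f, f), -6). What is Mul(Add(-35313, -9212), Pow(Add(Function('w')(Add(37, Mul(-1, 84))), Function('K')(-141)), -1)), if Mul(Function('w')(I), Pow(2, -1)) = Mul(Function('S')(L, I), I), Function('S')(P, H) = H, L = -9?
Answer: Rational(-685, 94) ≈ -7.2872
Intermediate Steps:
Function('K')(f) = Mul(-12, f) (Function('K')(f) = Mul(Mul(2, f), -6) = Mul(-12, f))
Function('w')(I) = Mul(2, Pow(I, 2)) (Function('w')(I) = Mul(2, Mul(I, I)) = Mul(2, Pow(I, 2)))
Mul(Add(-35313, -9212), Pow(Add(Function('w')(Add(37, Mul(-1, 84))), Function('K')(-141)), -1)) = Mul(Add(-35313, -9212), Pow(Add(Mul(2, Pow(Add(37, Mul(-1, 84)), 2)), Mul(-12, -141)), -1)) = Mul(-44525, Pow(Add(Mul(2, Pow(Add(37, -84), 2)), 1692), -1)) = Mul(-44525, Pow(Add(Mul(2, Pow(-47, 2)), 1692), -1)) = Mul(-44525, Pow(Add(Mul(2, 2209), 1692), -1)) = Mul(-44525, Pow(Add(4418, 1692), -1)) = Mul(-44525, Pow(6110, -1)) = Mul(-44525, Rational(1, 6110)) = Rational(-685, 94)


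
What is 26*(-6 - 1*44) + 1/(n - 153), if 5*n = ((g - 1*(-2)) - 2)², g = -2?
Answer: -989305/761 ≈ -1300.0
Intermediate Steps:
n = ⅘ (n = ((-2 - 1*(-2)) - 2)²/5 = ((-2 + 2) - 2)²/5 = (0 - 2)²/5 = (⅕)*(-2)² = (⅕)*4 = ⅘ ≈ 0.80000)
26*(-6 - 1*44) + 1/(n - 153) = 26*(-6 - 1*44) + 1/(⅘ - 153) = 26*(-6 - 44) + 1/(-761/5) = 26*(-50) - 5/761 = -1300 - 5/761 = -989305/761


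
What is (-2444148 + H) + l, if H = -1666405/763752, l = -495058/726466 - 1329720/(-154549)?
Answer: -104792532881087698939889/42874972794952584 ≈ -2.4441e+6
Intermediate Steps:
l = 444742825339/56137296917 (l = -495058*1/726466 - 1329720*(-1/154549) = -247529/363233 + 1329720/154549 = 444742825339/56137296917 ≈ 7.9224)
H = -1666405/763752 (H = -1666405*1/763752 = -1666405/763752 ≈ -2.1819)
(-2444148 + H) + l = (-2444148 - 1666405/763752) + 444742825339/56137296917 = -1866724589701/763752 + 444742825339/56137296917 = -104792532881087698939889/42874972794952584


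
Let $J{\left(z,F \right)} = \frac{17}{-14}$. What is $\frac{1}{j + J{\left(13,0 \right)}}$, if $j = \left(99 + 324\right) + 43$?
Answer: $\frac{14}{6507} \approx 0.0021515$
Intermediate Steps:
$J{\left(z,F \right)} = - \frac{17}{14}$ ($J{\left(z,F \right)} = 17 \left(- \frac{1}{14}\right) = - \frac{17}{14}$)
$j = 466$ ($j = 423 + 43 = 466$)
$\frac{1}{j + J{\left(13,0 \right)}} = \frac{1}{466 - \frac{17}{14}} = \frac{1}{\frac{6507}{14}} = \frac{14}{6507}$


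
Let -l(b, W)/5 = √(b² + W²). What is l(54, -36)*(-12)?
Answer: 1080*√13 ≈ 3894.0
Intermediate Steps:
l(b, W) = -5*√(W² + b²) (l(b, W) = -5*√(b² + W²) = -5*√(W² + b²))
l(54, -36)*(-12) = -5*√((-36)² + 54²)*(-12) = -5*√(1296 + 2916)*(-12) = -90*√13*(-12) = 1080*√13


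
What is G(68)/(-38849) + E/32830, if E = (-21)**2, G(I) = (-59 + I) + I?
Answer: 298051/26028830 ≈ 0.011451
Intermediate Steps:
G(I) = -59 + 2*I
E = 441
G(68)/(-38849) + E/32830 = (-59 + 2*68)/(-38849) + 441/32830 = (-59 + 136)*(-1/38849) + 441*(1/32830) = 77*(-1/38849) + 9/670 = -77/38849 + 9/670 = 298051/26028830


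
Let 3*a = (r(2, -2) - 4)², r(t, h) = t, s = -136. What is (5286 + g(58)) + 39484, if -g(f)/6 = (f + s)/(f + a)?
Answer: 3985232/89 ≈ 44778.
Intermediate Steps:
a = 4/3 (a = (2 - 4)²/3 = (⅓)*(-2)² = (⅓)*4 = 4/3 ≈ 1.3333)
g(f) = -6*(-136 + f)/(4/3 + f) (g(f) = -6*(f - 136)/(f + 4/3) = -6*(-136 + f)/(4/3 + f))
(5286 + g(58)) + 39484 = (5286 + 18*(136 - 1*58)/(4 + 3*58)) + 39484 = (5286 + 18*(136 - 58)/(4 + 174)) + 39484 = (5286 + 18*78/178) + 39484 = (5286 + 18*(1/178)*78) + 39484 = (5286 + 702/89) + 39484 = 471156/89 + 39484 = 3985232/89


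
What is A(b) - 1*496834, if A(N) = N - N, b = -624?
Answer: -496834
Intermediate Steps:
A(N) = 0
A(b) - 1*496834 = 0 - 1*496834 = 0 - 496834 = -496834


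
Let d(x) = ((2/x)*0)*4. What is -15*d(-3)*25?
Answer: 0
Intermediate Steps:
d(x) = 0 (d(x) = 0*4 = 0)
-15*d(-3)*25 = -15*0*25 = 0*25 = 0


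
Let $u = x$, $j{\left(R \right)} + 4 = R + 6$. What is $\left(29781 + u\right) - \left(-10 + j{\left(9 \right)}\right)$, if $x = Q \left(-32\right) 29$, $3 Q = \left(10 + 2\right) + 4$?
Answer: $\frac{74492}{3} \approx 24831.0$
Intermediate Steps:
$j{\left(R \right)} = 2 + R$ ($j{\left(R \right)} = -4 + \left(R + 6\right) = -4 + \left(6 + R\right) = 2 + R$)
$Q = \frac{16}{3}$ ($Q = \frac{\left(10 + 2\right) + 4}{3} = \frac{12 + 4}{3} = \frac{1}{3} \cdot 16 = \frac{16}{3} \approx 5.3333$)
$x = - \frac{14848}{3}$ ($x = \frac{16}{3} \left(-32\right) 29 = \left(- \frac{512}{3}\right) 29 = - \frac{14848}{3} \approx -4949.3$)
$u = - \frac{14848}{3} \approx -4949.3$
$\left(29781 + u\right) - \left(-10 + j{\left(9 \right)}\right) = \left(29781 - \frac{14848}{3}\right) - \left(-10 + \left(2 + 9\right)\right) = \frac{74495}{3} - \left(-10 + 11\right) = \frac{74495}{3} - 1 = \frac{74492}{3}$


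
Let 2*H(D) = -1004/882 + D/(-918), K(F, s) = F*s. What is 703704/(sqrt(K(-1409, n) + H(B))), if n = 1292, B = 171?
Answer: -29555568*I*sqrt(37121890013)/10918202945 ≈ -521.56*I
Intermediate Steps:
H(D) = -251/441 - D/1836 (H(D) = (-1004/882 + D/(-918))/2 = (-1004*1/882 + D*(-1/918))/2 = (-502/441 - D/918)/2 = -251/441 - D/1836)
703704/(sqrt(K(-1409, n) + H(B))) = 703704/(sqrt(-1409*1292 + (-251/441 - 1/1836*171))) = 703704/(sqrt(-1820428 + (-251/441 - 19/204))) = 703704/(sqrt(-1820428 - 19861/29988)) = 703704/(sqrt(-54591014725/29988)) = 703704/((5*I*sqrt(37121890013)/714)) = 703704*(-42*I*sqrt(37121890013)/10918202945) = -29555568*I*sqrt(37121890013)/10918202945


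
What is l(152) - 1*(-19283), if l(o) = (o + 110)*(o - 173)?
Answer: 13781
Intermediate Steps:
l(o) = (-173 + o)*(110 + o) (l(o) = (110 + o)*(-173 + o) = (-173 + o)*(110 + o))
l(152) - 1*(-19283) = (-19030 + 152² - 63*152) - 1*(-19283) = (-19030 + 23104 - 9576) + 19283 = -5502 + 19283 = 13781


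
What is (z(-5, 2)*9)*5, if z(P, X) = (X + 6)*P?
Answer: -1800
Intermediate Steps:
z(P, X) = P*(6 + X) (z(P, X) = (6 + X)*P = P*(6 + X))
(z(-5, 2)*9)*5 = (-5*(6 + 2)*9)*5 = (-5*8*9)*5 = -40*9*5 = -360*5 = -1800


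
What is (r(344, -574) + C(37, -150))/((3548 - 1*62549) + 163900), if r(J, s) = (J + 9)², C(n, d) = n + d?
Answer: 124496/104899 ≈ 1.1868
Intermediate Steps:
C(n, d) = d + n
r(J, s) = (9 + J)²
(r(344, -574) + C(37, -150))/((3548 - 1*62549) + 163900) = ((9 + 344)² + (-150 + 37))/((3548 - 1*62549) + 163900) = (353² - 113)/((3548 - 62549) + 163900) = (124609 - 113)/(-59001 + 163900) = 124496/104899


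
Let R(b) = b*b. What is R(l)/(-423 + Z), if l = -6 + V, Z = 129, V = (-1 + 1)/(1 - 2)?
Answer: -6/49 ≈ -0.12245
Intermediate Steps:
V = 0 (V = 0/(-1) = 0*(-1) = 0)
l = -6 (l = -6 + 0 = -6)
R(b) = b²
R(l)/(-423 + Z) = (-6)²/(-423 + 129) = 36/(-294) = -1/294*36 = -6/49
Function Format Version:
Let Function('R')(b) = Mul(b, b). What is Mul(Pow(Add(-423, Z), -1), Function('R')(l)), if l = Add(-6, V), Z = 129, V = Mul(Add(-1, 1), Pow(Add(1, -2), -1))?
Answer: Rational(-6, 49) ≈ -0.12245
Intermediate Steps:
V = 0 (V = Mul(0, Pow(-1, -1)) = Mul(0, -1) = 0)
l = -6 (l = Add(-6, 0) = -6)
Function('R')(b) = Pow(b, 2)
Mul(Pow(Add(-423, Z), -1), Function('R')(l)) = Mul(Pow(Add(-423, 129), -1), Pow(-6, 2)) = Mul(Pow(-294, -1), 36) = Mul(Rational(-1, 294), 36) = Rational(-6, 49)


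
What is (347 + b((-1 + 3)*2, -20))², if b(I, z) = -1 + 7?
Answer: 124609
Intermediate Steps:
b(I, z) = 6
(347 + b((-1 + 3)*2, -20))² = (347 + 6)² = 353² = 124609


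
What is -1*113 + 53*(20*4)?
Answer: 4127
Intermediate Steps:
-1*113 + 53*(20*4) = -113 + 53*80 = -113 + 4240 = 4127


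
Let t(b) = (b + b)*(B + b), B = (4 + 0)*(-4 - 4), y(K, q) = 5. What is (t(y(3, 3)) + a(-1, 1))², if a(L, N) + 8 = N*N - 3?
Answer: 78400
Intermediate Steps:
B = -32 (B = 4*(-8) = -32)
a(L, N) = -11 + N² (a(L, N) = -8 + (N*N - 3) = -8 + (N² - 3) = -8 + (-3 + N²) = -11 + N²)
t(b) = 2*b*(-32 + b) (t(b) = (b + b)*(-32 + b) = (2*b)*(-32 + b) = 2*b*(-32 + b))
(t(y(3, 3)) + a(-1, 1))² = (2*5*(-32 + 5) + (-11 + 1²))² = (2*5*(-27) + (-11 + 1))² = (-270 - 10)² = (-280)² = 78400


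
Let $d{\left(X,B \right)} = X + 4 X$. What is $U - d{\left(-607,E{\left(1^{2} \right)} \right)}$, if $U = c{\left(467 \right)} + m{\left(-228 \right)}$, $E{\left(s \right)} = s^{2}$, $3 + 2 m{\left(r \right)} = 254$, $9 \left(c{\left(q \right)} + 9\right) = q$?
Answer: $\frac{57661}{18} \approx 3203.4$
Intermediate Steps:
$c{\left(q \right)} = -9 + \frac{q}{9}$
$m{\left(r \right)} = \frac{251}{2}$ ($m{\left(r \right)} = - \frac{3}{2} + \frac{1}{2} \cdot 254 = - \frac{3}{2} + 127 = \frac{251}{2}$)
$d{\left(X,B \right)} = 5 X$
$U = \frac{3031}{18}$ ($U = \left(-9 + \frac{1}{9} \cdot 467\right) + \frac{251}{2} = \left(-9 + \frac{467}{9}\right) + \frac{251}{2} = \frac{386}{9} + \frac{251}{2} = \frac{3031}{18} \approx 168.39$)
$U - d{\left(-607,E{\left(1^{2} \right)} \right)} = \frac{3031}{18} - 5 \left(-607\right) = \frac{3031}{18} - -3035 = \frac{3031}{18} + 3035 = \frac{57661}{18}$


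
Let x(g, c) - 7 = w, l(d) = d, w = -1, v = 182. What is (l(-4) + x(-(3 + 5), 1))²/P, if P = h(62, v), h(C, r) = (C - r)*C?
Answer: -1/1860 ≈ -0.00053763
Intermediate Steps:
x(g, c) = 6 (x(g, c) = 7 - 1 = 6)
h(C, r) = C*(C - r)
P = -7440 (P = 62*(62 - 1*182) = 62*(62 - 182) = 62*(-120) = -7440)
(l(-4) + x(-(3 + 5), 1))²/P = (-4 + 6)²/(-7440) = 2²*(-1/7440) = 4*(-1/7440) = -1/1860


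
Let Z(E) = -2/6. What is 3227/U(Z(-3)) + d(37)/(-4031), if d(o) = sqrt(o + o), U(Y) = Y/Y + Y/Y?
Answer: 3227/2 - sqrt(74)/4031 ≈ 1613.5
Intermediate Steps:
Z(E) = -1/3 (Z(E) = -2*1/6 = -1/3)
U(Y) = 2 (U(Y) = 1 + 1 = 2)
d(o) = sqrt(2)*sqrt(o) (d(o) = sqrt(2*o) = sqrt(2)*sqrt(o))
3227/U(Z(-3)) + d(37)/(-4031) = 3227/2 + (sqrt(2)*sqrt(37))/(-4031) = 3227*(1/2) + sqrt(74)*(-1/4031) = 3227/2 - sqrt(74)/4031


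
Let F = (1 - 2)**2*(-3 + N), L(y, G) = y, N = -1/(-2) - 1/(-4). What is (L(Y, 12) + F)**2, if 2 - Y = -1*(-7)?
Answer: 841/16 ≈ 52.563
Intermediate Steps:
N = 3/4 (N = -1*(-1/2) - 1*(-1/4) = 1/2 + 1/4 = 3/4 ≈ 0.75000)
Y = -5 (Y = 2 - (-1)*(-7) = 2 - 1*7 = 2 - 7 = -5)
F = -9/4 (F = (1 - 2)**2*(-3 + 3/4) = (-1)**2*(-9/4) = 1*(-9/4) = -9/4 ≈ -2.2500)
(L(Y, 12) + F)**2 = (-5 - 9/4)**2 = (-29/4)**2 = 841/16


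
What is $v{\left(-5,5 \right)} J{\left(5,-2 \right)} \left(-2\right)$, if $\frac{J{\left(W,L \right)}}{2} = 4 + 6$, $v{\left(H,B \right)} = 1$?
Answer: $-40$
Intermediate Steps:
$J{\left(W,L \right)} = 20$ ($J{\left(W,L \right)} = 2 \left(4 + 6\right) = 2 \cdot 10 = 20$)
$v{\left(-5,5 \right)} J{\left(5,-2 \right)} \left(-2\right) = 1 \cdot 20 \left(-2\right) = 20 \left(-2\right) = -40$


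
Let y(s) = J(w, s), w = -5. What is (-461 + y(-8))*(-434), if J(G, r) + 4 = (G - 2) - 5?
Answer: 207018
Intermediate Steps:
J(G, r) = -11 + G (J(G, r) = -4 + ((G - 2) - 5) = -4 + ((-2 + G) - 5) = -4 + (-7 + G) = -11 + G)
y(s) = -16 (y(s) = -11 - 5 = -16)
(-461 + y(-8))*(-434) = (-461 - 16)*(-434) = -477*(-434) = 207018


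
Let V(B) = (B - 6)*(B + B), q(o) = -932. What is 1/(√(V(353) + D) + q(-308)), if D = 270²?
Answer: -466/275371 - √317882/550742 ≈ -0.0027160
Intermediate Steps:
D = 72900
V(B) = 2*B*(-6 + B) (V(B) = (-6 + B)*(2*B) = 2*B*(-6 + B))
1/(√(V(353) + D) + q(-308)) = 1/(√(2*353*(-6 + 353) + 72900) - 932) = 1/(√(2*353*347 + 72900) - 932) = 1/(√(244982 + 72900) - 932) = 1/(√317882 - 932) = 1/(-932 + √317882)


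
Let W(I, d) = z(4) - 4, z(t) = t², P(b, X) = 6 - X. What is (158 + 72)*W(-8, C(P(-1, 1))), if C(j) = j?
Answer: 2760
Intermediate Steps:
W(I, d) = 12 (W(I, d) = 4² - 4 = 16 - 4 = 12)
(158 + 72)*W(-8, C(P(-1, 1))) = (158 + 72)*12 = 230*12 = 2760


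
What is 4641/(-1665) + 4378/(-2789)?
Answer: -6744373/1547895 ≈ -4.3571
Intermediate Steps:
4641/(-1665) + 4378/(-2789) = 4641*(-1/1665) + 4378*(-1/2789) = -1547/555 - 4378/2789 = -6744373/1547895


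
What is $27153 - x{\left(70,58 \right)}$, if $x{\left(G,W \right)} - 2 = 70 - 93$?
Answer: $27174$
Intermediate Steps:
$x{\left(G,W \right)} = -21$ ($x{\left(G,W \right)} = 2 + \left(70 - 93\right) = 2 - 23 = -21$)
$27153 - x{\left(70,58 \right)} = 27153 - -21 = 27153 + 21 = 27174$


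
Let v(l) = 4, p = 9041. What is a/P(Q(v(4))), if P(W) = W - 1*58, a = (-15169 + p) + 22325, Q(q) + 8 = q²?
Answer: -16197/50 ≈ -323.94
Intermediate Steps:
Q(q) = -8 + q²
a = 16197 (a = (-15169 + 9041) + 22325 = -6128 + 22325 = 16197)
P(W) = -58 + W (P(W) = W - 58 = -58 + W)
a/P(Q(v(4))) = 16197/(-58 + (-8 + 4²)) = 16197/(-58 + (-8 + 16)) = 16197/(-58 + 8) = 16197/(-50) = 16197*(-1/50) = -16197/50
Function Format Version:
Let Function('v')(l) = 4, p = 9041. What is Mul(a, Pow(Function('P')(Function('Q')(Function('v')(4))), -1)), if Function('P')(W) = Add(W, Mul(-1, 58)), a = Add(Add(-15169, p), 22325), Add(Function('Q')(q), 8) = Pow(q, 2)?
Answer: Rational(-16197, 50) ≈ -323.94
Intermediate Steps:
Function('Q')(q) = Add(-8, Pow(q, 2))
a = 16197 (a = Add(Add(-15169, 9041), 22325) = Add(-6128, 22325) = 16197)
Function('P')(W) = Add(-58, W) (Function('P')(W) = Add(W, -58) = Add(-58, W))
Mul(a, Pow(Function('P')(Function('Q')(Function('v')(4))), -1)) = Mul(16197, Pow(Add(-58, Add(-8, Pow(4, 2))), -1)) = Mul(16197, Pow(Add(-58, Add(-8, 16)), -1)) = Mul(16197, Pow(Add(-58, 8), -1)) = Mul(16197, Pow(-50, -1)) = Mul(16197, Rational(-1, 50)) = Rational(-16197, 50)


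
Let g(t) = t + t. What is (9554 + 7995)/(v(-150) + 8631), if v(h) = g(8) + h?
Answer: 17549/8497 ≈ 2.0653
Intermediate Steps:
g(t) = 2*t
v(h) = 16 + h (v(h) = 2*8 + h = 16 + h)
(9554 + 7995)/(v(-150) + 8631) = (9554 + 7995)/((16 - 150) + 8631) = 17549/(-134 + 8631) = 17549/8497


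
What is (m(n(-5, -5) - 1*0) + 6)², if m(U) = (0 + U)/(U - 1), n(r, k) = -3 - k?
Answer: 64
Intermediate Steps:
m(U) = U/(-1 + U)
(m(n(-5, -5) - 1*0) + 6)² = (((-3 - 1*(-5)) - 1*0)/(-1 + ((-3 - 1*(-5)) - 1*0)) + 6)² = (((-3 + 5) + 0)/(-1 + ((-3 + 5) + 0)) + 6)² = ((2 + 0)/(-1 + (2 + 0)) + 6)² = (2/(-1 + 2) + 6)² = (2/1 + 6)² = (2*1 + 6)² = (2 + 6)² = 8² = 64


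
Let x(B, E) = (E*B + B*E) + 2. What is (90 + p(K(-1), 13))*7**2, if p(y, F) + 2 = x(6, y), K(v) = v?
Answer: 3822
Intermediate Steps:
x(B, E) = 2 + 2*B*E (x(B, E) = (B*E + B*E) + 2 = 2*B*E + 2 = 2 + 2*B*E)
p(y, F) = 12*y (p(y, F) = -2 + (2 + 2*6*y) = -2 + (2 + 12*y) = 12*y)
(90 + p(K(-1), 13))*7**2 = (90 + 12*(-1))*7**2 = (90 - 12)*49 = 78*49 = 3822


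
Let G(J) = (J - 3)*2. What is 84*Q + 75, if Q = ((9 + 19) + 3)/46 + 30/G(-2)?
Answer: -2769/23 ≈ -120.39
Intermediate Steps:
G(J) = -6 + 2*J (G(J) = (-3 + J)*2 = -6 + 2*J)
Q = -107/46 (Q = ((9 + 19) + 3)/46 + 30/(-6 + 2*(-2)) = (28 + 3)*(1/46) + 30/(-6 - 4) = 31*(1/46) + 30/(-10) = 31/46 + 30*(-⅒) = 31/46 - 3 = -107/46 ≈ -2.3261)
84*Q + 75 = 84*(-107/46) + 75 = -4494/23 + 75 = -2769/23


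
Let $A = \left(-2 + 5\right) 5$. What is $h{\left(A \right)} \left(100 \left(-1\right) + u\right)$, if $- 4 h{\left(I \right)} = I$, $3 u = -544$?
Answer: $1055$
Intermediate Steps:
$A = 15$ ($A = 3 \cdot 5 = 15$)
$u = - \frac{544}{3}$ ($u = \frac{1}{3} \left(-544\right) = - \frac{544}{3} \approx -181.33$)
$h{\left(I \right)} = - \frac{I}{4}$
$h{\left(A \right)} \left(100 \left(-1\right) + u\right) = \left(- \frac{1}{4}\right) 15 \left(100 \left(-1\right) - \frac{544}{3}\right) = - \frac{15 \left(-100 - \frac{544}{3}\right)}{4} = \left(- \frac{15}{4}\right) \left(- \frac{844}{3}\right) = 1055$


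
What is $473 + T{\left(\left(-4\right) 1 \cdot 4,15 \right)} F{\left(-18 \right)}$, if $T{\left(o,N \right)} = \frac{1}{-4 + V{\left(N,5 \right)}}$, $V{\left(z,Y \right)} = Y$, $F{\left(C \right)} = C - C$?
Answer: $473$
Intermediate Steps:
$F{\left(C \right)} = 0$
$T{\left(o,N \right)} = 1$ ($T{\left(o,N \right)} = \frac{1}{-4 + 5} = 1^{-1} = 1$)
$473 + T{\left(\left(-4\right) 1 \cdot 4,15 \right)} F{\left(-18 \right)} = 473 + 1 \cdot 0 = 473 + 0 = 473$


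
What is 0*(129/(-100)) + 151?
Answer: 151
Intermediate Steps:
0*(129/(-100)) + 151 = 0*(129*(-1/100)) + 151 = 0*(-129/100) + 151 = 0 + 151 = 151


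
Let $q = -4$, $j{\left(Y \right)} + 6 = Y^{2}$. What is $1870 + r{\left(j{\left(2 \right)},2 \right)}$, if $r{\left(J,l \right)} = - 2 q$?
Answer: $1878$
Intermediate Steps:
$j{\left(Y \right)} = -6 + Y^{2}$
$r{\left(J,l \right)} = 8$ ($r{\left(J,l \right)} = \left(-2\right) \left(-4\right) = 8$)
$1870 + r{\left(j{\left(2 \right)},2 \right)} = 1870 + 8 = 1878$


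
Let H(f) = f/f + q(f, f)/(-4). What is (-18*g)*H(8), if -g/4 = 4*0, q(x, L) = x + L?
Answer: 0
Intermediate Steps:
q(x, L) = L + x
g = 0 (g = -16*0 = -4*0 = 0)
H(f) = 1 - f/2 (H(f) = f/f + (f + f)/(-4) = 1 + (2*f)*(-¼) = 1 - f/2)
(-18*g)*H(8) = (-18*0)*(1 - ½*8) = 0*(1 - 4) = 0*(-3) = 0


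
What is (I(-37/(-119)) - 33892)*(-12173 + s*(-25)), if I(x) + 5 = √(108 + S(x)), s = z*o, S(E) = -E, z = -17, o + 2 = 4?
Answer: 383815731 - 11323*√1524985/119 ≈ 3.8370e+8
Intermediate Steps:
o = 2 (o = -2 + 4 = 2)
s = -34 (s = -17*2 = -34)
I(x) = -5 + √(108 - x)
(I(-37/(-119)) - 33892)*(-12173 + s*(-25)) = ((-5 + √(108 - (-37)/(-119))) - 33892)*(-12173 - 34*(-25)) = ((-5 + √(108 - (-37)*(-1)/119)) - 33892)*(-12173 + 850) = ((-5 + √(108 - 1*37/119)) - 33892)*(-11323) = ((-5 + √(108 - 37/119)) - 33892)*(-11323) = ((-5 + √(12815/119)) - 33892)*(-11323) = ((-5 + √1524985/119) - 33892)*(-11323) = (-33897 + √1524985/119)*(-11323) = 383815731 - 11323*√1524985/119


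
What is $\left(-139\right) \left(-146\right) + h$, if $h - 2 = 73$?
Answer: $20369$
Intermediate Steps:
$h = 75$ ($h = 2 + 73 = 75$)
$\left(-139\right) \left(-146\right) + h = \left(-139\right) \left(-146\right) + 75 = 20294 + 75 = 20369$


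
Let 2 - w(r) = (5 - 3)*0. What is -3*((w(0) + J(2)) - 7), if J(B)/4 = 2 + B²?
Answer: -57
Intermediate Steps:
w(r) = 2 (w(r) = 2 - (5 - 3)*0 = 2 - 2*0 = 2 - 1*0 = 2 + 0 = 2)
J(B) = 8 + 4*B² (J(B) = 4*(2 + B²) = 8 + 4*B²)
-3*((w(0) + J(2)) - 7) = -3*((2 + (8 + 4*2²)) - 7) = -3*((2 + (8 + 4*4)) - 7) = -3*((2 + (8 + 16)) - 7) = -3*((2 + 24) - 7) = -3*(26 - 7) = -3*19 = -57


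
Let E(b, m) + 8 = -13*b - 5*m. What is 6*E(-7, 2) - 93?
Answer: 345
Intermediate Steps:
E(b, m) = -8 - 13*b - 5*m (E(b, m) = -8 + (-13*b - 5*m) = -8 - 13*b - 5*m)
6*E(-7, 2) - 93 = 6*(-8 - 13*(-7) - 5*2) - 93 = 6*(-8 + 91 - 10) - 93 = 6*73 - 93 = 438 - 93 = 345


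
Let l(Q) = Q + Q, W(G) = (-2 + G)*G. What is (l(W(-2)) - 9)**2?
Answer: 49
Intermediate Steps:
W(G) = G*(-2 + G)
l(Q) = 2*Q
(l(W(-2)) - 9)**2 = (2*(-2*(-2 - 2)) - 9)**2 = (2*(-2*(-4)) - 9)**2 = (2*8 - 9)**2 = (16 - 9)**2 = 7**2 = 49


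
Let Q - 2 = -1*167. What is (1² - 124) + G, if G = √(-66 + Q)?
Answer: -123 + I*√231 ≈ -123.0 + 15.199*I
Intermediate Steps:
Q = -165 (Q = 2 - 1*167 = 2 - 167 = -165)
G = I*√231 (G = √(-66 - 165) = √(-231) = I*√231 ≈ 15.199*I)
(1² - 124) + G = (1² - 124) + I*√231 = (1 - 124) + I*√231 = -123 + I*√231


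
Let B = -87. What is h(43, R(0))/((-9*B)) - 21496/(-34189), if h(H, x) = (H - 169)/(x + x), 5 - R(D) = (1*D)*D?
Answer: 9111437/14872215 ≈ 0.61265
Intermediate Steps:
R(D) = 5 - D² (R(D) = 5 - 1*D*D = 5 - D*D = 5 - D²)
h(H, x) = (-169 + H)/(2*x) (h(H, x) = (-169 + H)/((2*x)) = (-169 + H)*(1/(2*x)) = (-169 + H)/(2*x))
h(43, R(0))/((-9*B)) - 21496/(-34189) = ((-169 + 43)/(2*(5 - 1*0²)))/((-9*(-87))) - 21496/(-34189) = ((½)*(-126)/(5 - 1*0))/783 - 21496*(-1/34189) = ((½)*(-126)/(5 + 0))*(1/783) + 21496/34189 = ((½)*(-126)/5)*(1/783) + 21496/34189 = ((½)*(⅕)*(-126))*(1/783) + 21496/34189 = -63/5*1/783 + 21496/34189 = -7/435 + 21496/34189 = 9111437/14872215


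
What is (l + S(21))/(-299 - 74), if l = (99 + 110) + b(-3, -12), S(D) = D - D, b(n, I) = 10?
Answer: -219/373 ≈ -0.58713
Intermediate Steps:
S(D) = 0
l = 219 (l = (99 + 110) + 10 = 209 + 10 = 219)
(l + S(21))/(-299 - 74) = (219 + 0)/(-299 - 74) = 219/(-373) = 219*(-1/373) = -219/373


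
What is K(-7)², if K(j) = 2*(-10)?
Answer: 400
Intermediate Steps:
K(j) = -20
K(-7)² = (-20)² = 400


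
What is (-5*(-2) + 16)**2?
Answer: 676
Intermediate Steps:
(-5*(-2) + 16)**2 = (10 + 16)**2 = 26**2 = 676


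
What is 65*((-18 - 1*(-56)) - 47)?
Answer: -585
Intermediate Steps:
65*((-18 - 1*(-56)) - 47) = 65*((-18 + 56) - 47) = 65*(38 - 47) = 65*(-9) = -585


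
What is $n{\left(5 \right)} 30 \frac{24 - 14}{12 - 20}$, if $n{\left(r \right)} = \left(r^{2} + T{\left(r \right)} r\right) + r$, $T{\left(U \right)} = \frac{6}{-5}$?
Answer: $-900$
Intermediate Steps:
$T{\left(U \right)} = - \frac{6}{5}$ ($T{\left(U \right)} = 6 \left(- \frac{1}{5}\right) = - \frac{6}{5}$)
$n{\left(r \right)} = r^{2} - \frac{r}{5}$ ($n{\left(r \right)} = \left(r^{2} - \frac{6 r}{5}\right) + r = r^{2} - \frac{r}{5}$)
$n{\left(5 \right)} 30 \frac{24 - 14}{12 - 20} = 5 \left(- \frac{1}{5} + 5\right) 30 \frac{24 - 14}{12 - 20} = 5 \cdot \frac{24}{5} \cdot 30 \frac{10}{-8} = 24 \cdot 30 \cdot 10 \left(- \frac{1}{8}\right) = 720 \left(- \frac{5}{4}\right) = -900$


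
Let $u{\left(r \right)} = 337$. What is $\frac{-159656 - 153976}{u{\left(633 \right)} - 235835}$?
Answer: $\frac{156816}{117749} \approx 1.3318$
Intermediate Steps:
$\frac{-159656 - 153976}{u{\left(633 \right)} - 235835} = \frac{-159656 - 153976}{337 - 235835} = - \frac{313632}{-235498} = \left(-313632\right) \left(- \frac{1}{235498}\right) = \frac{156816}{117749}$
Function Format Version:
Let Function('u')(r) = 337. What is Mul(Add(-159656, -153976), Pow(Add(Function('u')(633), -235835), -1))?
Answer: Rational(156816, 117749) ≈ 1.3318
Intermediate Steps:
Mul(Add(-159656, -153976), Pow(Add(Function('u')(633), -235835), -1)) = Mul(Add(-159656, -153976), Pow(Add(337, -235835), -1)) = Mul(-313632, Pow(-235498, -1)) = Mul(-313632, Rational(-1, 235498)) = Rational(156816, 117749)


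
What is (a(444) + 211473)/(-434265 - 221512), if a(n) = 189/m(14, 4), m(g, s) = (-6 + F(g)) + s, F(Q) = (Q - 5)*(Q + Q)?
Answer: -52868439/163944250 ≈ -0.32248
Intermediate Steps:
F(Q) = 2*Q*(-5 + Q) (F(Q) = (-5 + Q)*(2*Q) = 2*Q*(-5 + Q))
m(g, s) = -6 + s + 2*g*(-5 + g) (m(g, s) = (-6 + 2*g*(-5 + g)) + s = -6 + s + 2*g*(-5 + g))
a(n) = 189/250 (a(n) = 189/(-6 + 4 + 2*14*(-5 + 14)) = 189/(-6 + 4 + 2*14*9) = 189/(-6 + 4 + 252) = 189/250)
(a(444) + 211473)/(-434265 - 221512) = (189/250 + 211473)/(-434265 - 221512) = (52868439/250)/(-655777) = (52868439/250)*(-1/655777) = -52868439/163944250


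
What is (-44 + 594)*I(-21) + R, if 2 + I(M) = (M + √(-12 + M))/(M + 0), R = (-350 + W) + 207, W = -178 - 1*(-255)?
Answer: -616 - 550*I*√33/21 ≈ -616.0 - 150.45*I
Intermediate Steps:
W = 77 (W = -178 + 255 = 77)
R = -66 (R = (-350 + 77) + 207 = -273 + 207 = -66)
I(M) = -2 + (M + √(-12 + M))/M (I(M) = -2 + (M + √(-12 + M))/(M + 0) = -2 + (M + √(-12 + M))/M)
(-44 + 594)*I(-21) + R = (-44 + 594)*((√(-12 - 21) - 1*(-21))/(-21)) - 66 = 550*(-(√(-33) + 21)/21) - 66 = 550*(-(I*√33 + 21)/21) - 66 = 550*(-(21 + I*√33)/21) - 66 = 550*(-1 - I*√33/21) - 66 = (-550 - 550*I*√33/21) - 66 = -616 - 550*I*√33/21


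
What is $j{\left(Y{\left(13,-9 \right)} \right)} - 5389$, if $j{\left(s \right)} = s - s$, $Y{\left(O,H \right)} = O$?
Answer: $-5389$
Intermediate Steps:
$j{\left(s \right)} = 0$
$j{\left(Y{\left(13,-9 \right)} \right)} - 5389 = 0 - 5389 = -5389$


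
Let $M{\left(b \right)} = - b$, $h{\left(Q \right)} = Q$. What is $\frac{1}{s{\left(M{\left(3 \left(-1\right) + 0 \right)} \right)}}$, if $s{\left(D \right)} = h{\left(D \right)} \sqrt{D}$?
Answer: $\frac{\sqrt{3}}{9} \approx 0.19245$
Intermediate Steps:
$s{\left(D \right)} = D^{\frac{3}{2}}$ ($s{\left(D \right)} = D \sqrt{D} = D^{\frac{3}{2}}$)
$\frac{1}{s{\left(M{\left(3 \left(-1\right) + 0 \right)} \right)}} = \frac{1}{\left(- (3 \left(-1\right) + 0)\right)^{\frac{3}{2}}} = \frac{1}{\left(- (-3 + 0)\right)^{\frac{3}{2}}} = \frac{1}{\left(\left(-1\right) \left(-3\right)\right)^{\frac{3}{2}}} = \frac{1}{3^{\frac{3}{2}}} = \frac{1}{3 \sqrt{3}} = \frac{\sqrt{3}}{9}$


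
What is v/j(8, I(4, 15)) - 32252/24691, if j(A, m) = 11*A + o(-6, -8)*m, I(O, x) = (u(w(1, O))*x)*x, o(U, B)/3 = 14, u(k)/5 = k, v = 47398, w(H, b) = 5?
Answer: -3226034579/2917710779 ≈ -1.1057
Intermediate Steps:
u(k) = 5*k
o(U, B) = 42 (o(U, B) = 3*14 = 42)
I(O, x) = 25*x**2 (I(O, x) = ((5*5)*x)*x = (25*x)*x = 25*x**2)
j(A, m) = 11*A + 42*m
v/j(8, I(4, 15)) - 32252/24691 = 47398/(11*8 + 42*(25*15**2)) - 32252/24691 = 47398/(88 + 42*(25*225)) - 32252*1/24691 = 47398/(88 + 42*5625) - 32252/24691 = 47398/(88 + 236250) - 32252/24691 = 47398/236338 - 32252/24691 = 47398*(1/236338) - 32252/24691 = 23699/118169 - 32252/24691 = -3226034579/2917710779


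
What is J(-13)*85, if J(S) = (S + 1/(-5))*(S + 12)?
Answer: 1122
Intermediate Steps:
J(S) = (12 + S)*(-⅕ + S) (J(S) = (S - ⅕)*(12 + S) = (-⅕ + S)*(12 + S) = (12 + S)*(-⅕ + S))
J(-13)*85 = (-12/5 + (-13)² + (59/5)*(-13))*85 = (-12/5 + 169 - 767/5)*85 = (66/5)*85 = 1122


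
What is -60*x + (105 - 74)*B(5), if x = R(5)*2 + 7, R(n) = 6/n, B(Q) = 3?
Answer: -471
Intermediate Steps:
x = 47/5 (x = (6/5)*2 + 7 = 12/5 + 7 = 47/5 ≈ 9.4000)
-60*x + (105 - 74)*B(5) = -60*47/5 + (105 - 74)*3 = -564 + 31*3 = -564 + 93 = -471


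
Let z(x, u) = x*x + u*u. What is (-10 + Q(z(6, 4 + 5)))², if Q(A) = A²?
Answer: 187115041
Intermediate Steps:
z(x, u) = u² + x² (z(x, u) = x² + u² = u² + x²)
(-10 + Q(z(6, 4 + 5)))² = (-10 + ((4 + 5)² + 6²)²)² = (-10 + (9² + 36)²)² = (-10 + (81 + 36)²)² = (-10 + 117²)² = (-10 + 13689)² = 13679² = 187115041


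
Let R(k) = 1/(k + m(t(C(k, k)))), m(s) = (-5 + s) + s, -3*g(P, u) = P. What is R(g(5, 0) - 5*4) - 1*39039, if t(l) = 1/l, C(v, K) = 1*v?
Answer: -203705697/5218 ≈ -39039.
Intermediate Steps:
g(P, u) = -P/3
C(v, K) = v
m(s) = -5 + 2*s
R(k) = 1/(-5 + k + 2/k) (R(k) = 1/(k + (-5 + 2/k)) = 1/(-5 + k + 2/k))
R(g(5, 0) - 5*4) - 1*39039 = (-1/3*5 - 5*4)/(2 + (-1/3*5 - 5*4)*(-5 + (-1/3*5 - 5*4))) - 1*39039 = (-5/3 - 20)/(2 + (-5/3 - 20)*(-5 + (-5/3 - 20))) - 39039 = -65/(3*(2 - 65*(-5 - 65/3)/3)) - 39039 = -65/(3*(2 - 65/3*(-80/3))) - 39039 = -65/(3*(2 + 5200/9)) - 39039 = -65/(3*5218/9) - 39039 = -65/3*9/5218 - 39039 = -195/5218 - 39039 = -203705697/5218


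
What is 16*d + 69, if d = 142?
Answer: 2341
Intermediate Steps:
16*d + 69 = 16*142 + 69 = 2272 + 69 = 2341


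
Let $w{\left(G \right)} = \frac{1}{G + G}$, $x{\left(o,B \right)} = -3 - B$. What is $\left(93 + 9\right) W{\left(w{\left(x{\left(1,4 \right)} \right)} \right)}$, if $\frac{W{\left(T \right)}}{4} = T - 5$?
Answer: $- \frac{14484}{7} \approx -2069.1$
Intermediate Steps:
$w{\left(G \right)} = \frac{1}{2 G}$
$W{\left(T \right)} = -20 + 4 T$ ($W{\left(T \right)} = 4 \left(T - 5\right) = 4 \left(-5 + T\right) = -20 + 4 T$)
$\left(93 + 9\right) W{\left(w{\left(x{\left(1,4 \right)} \right)} \right)} = \left(93 + 9\right) \left(-20 + 4 \frac{1}{2 \left(-3 - 4\right)}\right) = 102 \left(-20 + 4 \frac{1}{2 \left(-3 - 4\right)}\right) = 102 \left(-20 + 4 \frac{1}{2 \left(-7\right)}\right) = 102 \left(-20 + 4 \cdot \frac{1}{2} \left(- \frac{1}{7}\right)\right) = 102 \left(-20 + 4 \left(- \frac{1}{14}\right)\right) = 102 \left(-20 - \frac{2}{7}\right) = 102 \left(- \frac{142}{7}\right) = - \frac{14484}{7}$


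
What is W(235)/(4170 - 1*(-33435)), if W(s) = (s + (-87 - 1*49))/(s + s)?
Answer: 33/5891450 ≈ 5.6013e-6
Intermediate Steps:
W(s) = (-136 + s)/(2*s) (W(s) = (s + (-87 - 49))/((2*s)) = (s - 136)*(1/(2*s)) = (-136 + s)*(1/(2*s)) = (-136 + s)/(2*s))
W(235)/(4170 - 1*(-33435)) = ((½)*(-136 + 235)/235)/(4170 - 1*(-33435)) = ((½)*(1/235)*99)/(4170 + 33435) = (99/470)/37605 = (99/470)*(1/37605) = 33/5891450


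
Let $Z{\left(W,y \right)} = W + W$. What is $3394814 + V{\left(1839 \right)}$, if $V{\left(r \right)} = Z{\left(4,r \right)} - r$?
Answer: $3392983$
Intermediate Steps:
$Z{\left(W,y \right)} = 2 W$
$V{\left(r \right)} = 8 - r$ ($V{\left(r \right)} = 2 \cdot 4 - r = 8 - r$)
$3394814 + V{\left(1839 \right)} = 3394814 + \left(8 - 1839\right) = 3394814 - 1831 = 3392983$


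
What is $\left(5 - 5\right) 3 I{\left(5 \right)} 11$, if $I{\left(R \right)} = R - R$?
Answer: $0$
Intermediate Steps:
$I{\left(R \right)} = 0$
$\left(5 - 5\right) 3 I{\left(5 \right)} 11 = \left(5 - 5\right) 3 \cdot 0 \cdot 11 = 0 \cdot 3 \cdot 0 \cdot 11 = 0 \cdot 0 \cdot 11 = 0 \cdot 11 = 0$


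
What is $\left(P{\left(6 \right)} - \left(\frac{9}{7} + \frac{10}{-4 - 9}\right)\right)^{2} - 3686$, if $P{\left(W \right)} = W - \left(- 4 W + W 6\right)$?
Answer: $- \frac{30172117}{8281} \approx -3643.5$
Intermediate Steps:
$P{\left(W \right)} = - W$ ($P{\left(W \right)} = W - \left(- 4 W + 6 W\right) = W - 2 W = - W$)
$\left(P{\left(6 \right)} - \left(\frac{9}{7} + \frac{10}{-4 - 9}\right)\right)^{2} - 3686 = \left(\left(-1\right) 6 - \left(\frac{9}{7} + \frac{10}{-4 - 9}\right)\right)^{2} - 3686 = \left(-6 - \left(\frac{9}{7} + \frac{10}{-4 - 9}\right)\right)^{2} - 3686 = \left(-6 - \left(\frac{9}{7} + \frac{10}{-13}\right)\right)^{2} - 3686 = \left(-6 - \frac{47}{91}\right)^{2} - 3686 = \left(- \frac{593}{91}\right)^{2} - 3686 = \frac{351649}{8281} - 3686 = - \frac{30172117}{8281}$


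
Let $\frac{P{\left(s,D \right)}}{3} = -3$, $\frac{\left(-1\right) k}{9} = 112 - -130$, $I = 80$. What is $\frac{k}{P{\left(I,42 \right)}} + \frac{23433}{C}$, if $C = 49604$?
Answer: $\frac{12027601}{49604} \approx 242.47$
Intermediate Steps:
$k = -2178$ ($k = - 9 \left(112 - -130\right) = - 9 \left(112 + 130\right) = \left(-9\right) 242 = -2178$)
$P{\left(s,D \right)} = -9$ ($P{\left(s,D \right)} = 3 \left(-3\right) = -9$)
$\frac{k}{P{\left(I,42 \right)}} + \frac{23433}{C} = - \frac{2178}{-9} + \frac{23433}{49604} = \left(-2178\right) \left(- \frac{1}{9}\right) + 23433 \cdot \frac{1}{49604} = 242 + \frac{23433}{49604} = \frac{12027601}{49604}$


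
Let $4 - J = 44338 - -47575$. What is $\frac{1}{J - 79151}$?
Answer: $- \frac{1}{171060} \approx -5.8459 \cdot 10^{-6}$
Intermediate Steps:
$J = -91909$ ($J = 4 - \left(44338 - -47575\right) = 4 - \left(44338 + 47575\right) = 4 - 91913 = -91909$)
$\frac{1}{J - 79151} = \frac{1}{-91909 - 79151} = \frac{1}{-171060} = - \frac{1}{171060}$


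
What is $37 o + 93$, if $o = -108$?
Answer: $-3903$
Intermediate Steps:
$37 o + 93 = 37 \left(-108\right) + 93 = -3996 + 93 = -3903$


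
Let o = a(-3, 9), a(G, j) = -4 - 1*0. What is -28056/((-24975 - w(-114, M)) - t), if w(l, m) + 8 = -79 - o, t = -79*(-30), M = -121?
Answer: 14028/13631 ≈ 1.0291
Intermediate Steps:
a(G, j) = -4 (a(G, j) = -4 + 0 = -4)
o = -4
t = 2370
w(l, m) = -83 (w(l, m) = -8 + (-79 - 1*(-4)) = -8 + (-79 + 4) = -8 - 75 = -83)
-28056/((-24975 - w(-114, M)) - t) = -28056/((-24975 - 1*(-83)) - 1*2370) = -28056/((-24975 + 83) - 2370) = -28056/(-24892 - 2370) = -28056/(-27262) = -28056*(-1/27262) = 14028/13631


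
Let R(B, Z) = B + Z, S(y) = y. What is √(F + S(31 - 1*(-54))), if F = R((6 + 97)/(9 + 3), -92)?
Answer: √57/6 ≈ 1.2583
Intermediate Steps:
F = -1001/12 (F = (6 + 97)/(9 + 3) - 92 = 103/12 - 92 = -1001/12 ≈ -83.417)
√(F + S(31 - 1*(-54))) = √(-1001/12 + (31 - 1*(-54))) = √(-1001/12 + (31 + 54)) = √(-1001/12 + 85) = √(19/12) = √57/6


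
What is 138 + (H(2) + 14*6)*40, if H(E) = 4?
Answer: 3658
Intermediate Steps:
138 + (H(2) + 14*6)*40 = 138 + (4 + 14*6)*40 = 138 + (4 + 84)*40 = 138 + 88*40 = 138 + 3520 = 3658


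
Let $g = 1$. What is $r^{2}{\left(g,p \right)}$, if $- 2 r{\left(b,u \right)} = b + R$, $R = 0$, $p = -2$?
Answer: $\frac{1}{4} \approx 0.25$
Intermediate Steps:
$r{\left(b,u \right)} = - \frac{b}{2}$ ($r{\left(b,u \right)} = - \frac{b + 0}{2} = - \frac{b}{2}$)
$r^{2}{\left(g,p \right)} = \left(\left(- \frac{1}{2}\right) 1\right)^{2} = \left(- \frac{1}{2}\right)^{2} = \frac{1}{4}$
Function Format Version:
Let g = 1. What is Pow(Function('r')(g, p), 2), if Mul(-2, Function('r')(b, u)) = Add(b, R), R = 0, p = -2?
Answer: Rational(1, 4) ≈ 0.25000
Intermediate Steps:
Function('r')(b, u) = Mul(Rational(-1, 2), b) (Function('r')(b, u) = Mul(Rational(-1, 2), Add(b, 0)) = Mul(Rational(-1, 2), b))
Pow(Function('r')(g, p), 2) = Pow(Mul(Rational(-1, 2), 1), 2) = Pow(Rational(-1, 2), 2) = Rational(1, 4)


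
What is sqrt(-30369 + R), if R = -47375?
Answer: 4*I*sqrt(4859) ≈ 278.83*I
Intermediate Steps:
sqrt(-30369 + R) = sqrt(-30369 - 47375) = sqrt(-77744) = 4*I*sqrt(4859)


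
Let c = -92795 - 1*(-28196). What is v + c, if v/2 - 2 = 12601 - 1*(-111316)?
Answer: 183239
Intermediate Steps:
v = 247838 (v = 4 + 2*(12601 - 1*(-111316)) = 4 + 2*(12601 + 111316) = 4 + 2*123917 = 4 + 247834 = 247838)
c = -64599 (c = -92795 + 28196 = -64599)
v + c = 247838 - 64599 = 183239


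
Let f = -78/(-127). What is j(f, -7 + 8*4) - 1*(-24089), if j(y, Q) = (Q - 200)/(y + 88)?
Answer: 271075381/11254 ≈ 24087.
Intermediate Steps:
f = 78/127 (f = -78*(-1/127) = 78/127 ≈ 0.61417)
j(y, Q) = (-200 + Q)/(88 + y)
j(f, -7 + 8*4) - 1*(-24089) = (-200 + (-7 + 8*4))/(88 + 78/127) - 1*(-24089) = (-200 + (-7 + 32))/(11254/127) + 24089 = 127*(-200 + 25)/11254 + 24089 = (127/11254)*(-175) + 24089 = -22225/11254 + 24089 = 271075381/11254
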